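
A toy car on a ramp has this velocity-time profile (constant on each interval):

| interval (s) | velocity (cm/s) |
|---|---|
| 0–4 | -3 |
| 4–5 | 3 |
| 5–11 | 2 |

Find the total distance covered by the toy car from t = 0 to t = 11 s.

Distance (not displacement) is the total path length: add the absolute areas under v-t.
0–4 s: |-3| × 4 = 12 cm
4–5 s: |3| × 1 = 3 cm
5–11 s: |2| × 6 = 12 cm
Total distance = 27 cm

27 cm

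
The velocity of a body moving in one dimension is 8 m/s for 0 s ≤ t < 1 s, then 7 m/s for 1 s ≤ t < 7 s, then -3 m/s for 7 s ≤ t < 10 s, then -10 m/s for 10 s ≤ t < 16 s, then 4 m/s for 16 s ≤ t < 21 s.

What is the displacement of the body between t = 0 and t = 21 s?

Net displacement equals the area under the velocity-time graph (areas below the axis count negative).
0–1 s: 8 × 1 = 8 m
1–7 s: 7 × 6 = 42 m
7–10 s: -3 × 3 = -9 m
10–16 s: -10 × 6 = -60 m
16–21 s: 4 × 5 = 20 m
Net displacement = 1 m

1 m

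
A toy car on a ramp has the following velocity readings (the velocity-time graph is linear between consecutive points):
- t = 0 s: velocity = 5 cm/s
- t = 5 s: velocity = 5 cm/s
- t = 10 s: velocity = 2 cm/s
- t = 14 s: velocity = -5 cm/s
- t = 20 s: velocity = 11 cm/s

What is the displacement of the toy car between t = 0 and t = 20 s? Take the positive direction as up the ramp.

Displacement is the signed area under the v-t curve.
0–5 s: 5 × 5 = 25 cm
5–10 s: ½(5 + 2)(5) = 17.5 cm
10–14 s: ½(2 + -5)(4) = -6 cm
14–20 s: ½(-5 + 11)(6) = 18 cm
Net displacement = 54.5 cm

54.5 cm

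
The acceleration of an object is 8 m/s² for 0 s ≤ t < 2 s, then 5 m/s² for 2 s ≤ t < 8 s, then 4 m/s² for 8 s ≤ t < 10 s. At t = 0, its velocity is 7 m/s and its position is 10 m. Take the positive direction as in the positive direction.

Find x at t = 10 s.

382 m

On each constant-a segment, Δv = aΔt and Δx = v₀Δt + ½aΔt²; chain segment to segment.
0–2 s: v starts 7 m/s; Δx = 7·2 + ½·8·2² = 30 m; v ends 23 m/s.
2–8 s: v starts 23 m/s; Δx = 23·6 + ½·5·6² = 228 m; v ends 53 m/s.
8–10 s: v starts 53 m/s; Δx = 53·2 + ½·4·2² = 114 m; v ends 61 m/s.
x(10) = 10 + Σ Δx = 382 m.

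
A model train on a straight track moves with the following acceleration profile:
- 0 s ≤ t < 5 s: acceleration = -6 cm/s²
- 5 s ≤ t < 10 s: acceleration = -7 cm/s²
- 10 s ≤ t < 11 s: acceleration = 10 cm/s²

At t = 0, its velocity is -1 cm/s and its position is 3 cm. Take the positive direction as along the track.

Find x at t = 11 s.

-380.5 cm

On each constant-a segment, Δv = aΔt and Δx = v₀Δt + ½aΔt²; chain segment to segment.
0–5 s: v starts -1 cm/s; Δx = -1·5 + ½·-6·5² = -80 cm; v ends -31 cm/s.
5–10 s: v starts -31 cm/s; Δx = -31·5 + ½·-7·5² = -242.5 cm; v ends -66 cm/s.
10–11 s: v starts -66 cm/s; Δx = -66·1 + ½·10·1² = -61 cm; v ends -56 cm/s.
x(11) = 3 + Σ Δx = -380.5 cm.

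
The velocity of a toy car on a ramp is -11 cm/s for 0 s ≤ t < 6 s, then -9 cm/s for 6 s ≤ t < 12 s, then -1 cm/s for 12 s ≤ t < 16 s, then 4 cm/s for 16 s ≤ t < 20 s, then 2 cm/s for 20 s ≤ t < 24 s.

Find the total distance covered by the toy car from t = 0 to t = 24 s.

Distance (not displacement) is the total path length: add the absolute areas under v-t.
0–6 s: |-11| × 6 = 66 cm
6–12 s: |-9| × 6 = 54 cm
12–16 s: |-1| × 4 = 4 cm
16–20 s: |4| × 4 = 16 cm
20–24 s: |2| × 4 = 8 cm
Total distance = 148 cm

148 cm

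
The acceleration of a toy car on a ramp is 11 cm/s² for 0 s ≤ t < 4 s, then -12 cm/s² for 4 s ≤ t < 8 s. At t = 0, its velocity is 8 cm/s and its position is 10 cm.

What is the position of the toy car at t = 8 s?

On each constant-a segment, Δv = aΔt and Δx = v₀Δt + ½aΔt²; chain segment to segment.
0–4 s: v starts 8 cm/s; Δx = 8·4 + ½·11·4² = 120 cm; v ends 52 cm/s.
4–8 s: v starts 52 cm/s; Δx = 52·4 + ½·-12·4² = 112 cm; v ends 4 cm/s.
x(8) = 10 + Σ Δx = 242 cm.

242 cm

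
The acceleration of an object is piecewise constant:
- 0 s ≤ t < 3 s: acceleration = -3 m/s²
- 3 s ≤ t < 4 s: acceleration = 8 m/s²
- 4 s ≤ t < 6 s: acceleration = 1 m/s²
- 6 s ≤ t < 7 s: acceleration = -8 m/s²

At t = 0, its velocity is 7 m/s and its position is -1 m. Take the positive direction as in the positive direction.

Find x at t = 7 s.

26.5 m

On each constant-a segment, Δv = aΔt and Δx = v₀Δt + ½aΔt²; chain segment to segment.
0–3 s: v starts 7 m/s; Δx = 7·3 + ½·-3·3² = 7.5 m; v ends -2 m/s.
3–4 s: v starts -2 m/s; Δx = -2·1 + ½·8·1² = 2 m; v ends 6 m/s.
4–6 s: v starts 6 m/s; Δx = 6·2 + ½·1·2² = 14 m; v ends 8 m/s.
6–7 s: v starts 8 m/s; Δx = 8·1 + ½·-8·1² = 4 m; v ends 0 m/s.
x(7) = -1 + Σ Δx = 26.5 m.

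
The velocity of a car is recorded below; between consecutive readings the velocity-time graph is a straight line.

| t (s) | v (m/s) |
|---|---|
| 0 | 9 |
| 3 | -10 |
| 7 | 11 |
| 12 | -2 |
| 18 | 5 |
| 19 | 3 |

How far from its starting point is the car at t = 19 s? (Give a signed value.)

36 m

Net displacement equals the area under the velocity-time graph (areas below the axis count negative).
0–3 s: ½(9 + -10)(3) = -1.5 m
3–7 s: ½(-10 + 11)(4) = 2 m
7–12 s: ½(11 + -2)(5) = 22.5 m
12–18 s: ½(-2 + 5)(6) = 9 m
18–19 s: ½(5 + 3)(1) = 4 m
Net displacement = 36 m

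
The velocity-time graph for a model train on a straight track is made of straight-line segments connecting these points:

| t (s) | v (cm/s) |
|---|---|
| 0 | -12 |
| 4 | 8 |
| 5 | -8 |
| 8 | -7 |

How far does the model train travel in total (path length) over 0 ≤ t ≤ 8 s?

47.3 cm

Distance (not displacement) is the total path length: add the absolute areas under v-t.
0–4 s: v = 0 at t = 2.4 s; triangle areas 14.4 + 6.4 = 20.8 cm
4–5 s: v = 0 at t = 4.5 s; triangle areas 2 + 2 = 4 cm
5–8 s: |½(-8 + -7)(3)| = 22.5 cm
Total distance = 47.3 cm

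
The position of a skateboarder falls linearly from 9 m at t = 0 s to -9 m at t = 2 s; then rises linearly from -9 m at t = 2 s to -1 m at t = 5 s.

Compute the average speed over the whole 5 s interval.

5.2 m/s

Average speed = (total path length)/(elapsed time); on a piecewise-linear x-t graph the path length is Σ|Δx|.
0–2 s: |Δx| = |-9 − 9| = 18 m
2–5 s: |Δx| = |-1 − -9| = 8 m
Total path = 26 m; average speed = 26/5 = 5.2 m/s.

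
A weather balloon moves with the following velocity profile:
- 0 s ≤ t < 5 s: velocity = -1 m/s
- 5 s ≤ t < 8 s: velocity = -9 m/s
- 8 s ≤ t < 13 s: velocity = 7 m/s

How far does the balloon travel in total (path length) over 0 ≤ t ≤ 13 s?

67 m

Total distance travelled is ∫|v| dt — sum the magnitudes of each area piece.
0–5 s: |-1| × 5 = 5 m
5–8 s: |-9| × 3 = 27 m
8–13 s: |7| × 5 = 35 m
Total distance = 67 m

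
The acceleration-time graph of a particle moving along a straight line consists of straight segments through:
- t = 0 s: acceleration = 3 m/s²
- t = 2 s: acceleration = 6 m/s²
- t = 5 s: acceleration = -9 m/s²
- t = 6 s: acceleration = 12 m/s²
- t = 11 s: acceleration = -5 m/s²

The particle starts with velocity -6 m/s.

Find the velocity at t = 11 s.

17.5 m/s

Δv equals the area under the a-t graph; then v = v₀ + Δv.
0–2 s: ½(3 + 6)(2) = 9 m/s
2–5 s: ½(6 + -9)(3) = -4.5 m/s
5–6 s: ½(-9 + 12)(1) = 1.5 m/s
6–11 s: ½(12 + -5)(5) = 17.5 m/s
Δv = 23.5 m/s, so v(11) = -6 + (23.5) = 17.5 m/s.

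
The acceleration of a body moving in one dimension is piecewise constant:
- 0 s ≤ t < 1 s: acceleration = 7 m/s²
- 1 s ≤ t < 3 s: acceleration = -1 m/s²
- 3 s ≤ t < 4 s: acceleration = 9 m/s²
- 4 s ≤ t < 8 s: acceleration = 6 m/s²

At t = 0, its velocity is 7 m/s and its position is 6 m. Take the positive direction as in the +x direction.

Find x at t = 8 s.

On each constant-a segment, Δv = aΔt and Δx = v₀Δt + ½aΔt²; chain segment to segment.
0–1 s: v starts 7 m/s; Δx = 7·1 + ½·7·1² = 10.5 m; v ends 14 m/s.
1–3 s: v starts 14 m/s; Δx = 14·2 + ½·-1·2² = 26 m; v ends 12 m/s.
3–4 s: v starts 12 m/s; Δx = 12·1 + ½·9·1² = 16.5 m; v ends 21 m/s.
4–8 s: v starts 21 m/s; Δx = 21·4 + ½·6·4² = 132 m; v ends 45 m/s.
x(8) = 6 + Σ Δx = 191 m.

191 m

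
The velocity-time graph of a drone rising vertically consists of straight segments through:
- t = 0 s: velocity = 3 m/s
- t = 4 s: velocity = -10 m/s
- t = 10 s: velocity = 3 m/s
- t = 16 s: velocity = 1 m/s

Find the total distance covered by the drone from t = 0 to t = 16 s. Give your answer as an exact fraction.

Distance (not displacement) is the total path length: add the absolute areas under v-t.
0–4 s: v = 0 at t = 12/13 s; triangle areas 18/13 + 200/13 = 218/13 m
4–10 s: v = 0 at t = 112/13 s; triangle areas 300/13 + 27/13 = 327/13 m
10–16 s: |½(3 + 1)(6)| = 12 m
Total distance = 701/13 m

701/13 m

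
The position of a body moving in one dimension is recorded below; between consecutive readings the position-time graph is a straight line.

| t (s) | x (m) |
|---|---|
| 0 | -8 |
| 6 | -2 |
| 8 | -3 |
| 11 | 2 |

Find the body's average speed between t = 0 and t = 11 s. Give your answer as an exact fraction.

Average speed = (total path length)/(elapsed time); on a piecewise-linear x-t graph the path length is Σ|Δx|.
0–6 s: |Δx| = |-2 − -8| = 6 m
6–8 s: |Δx| = |-3 − -2| = 1 m
8–11 s: |Δx| = |2 − -3| = 5 m
Total path = 12 m; average speed = 12/11 = 12/11 m/s.

12/11 m/s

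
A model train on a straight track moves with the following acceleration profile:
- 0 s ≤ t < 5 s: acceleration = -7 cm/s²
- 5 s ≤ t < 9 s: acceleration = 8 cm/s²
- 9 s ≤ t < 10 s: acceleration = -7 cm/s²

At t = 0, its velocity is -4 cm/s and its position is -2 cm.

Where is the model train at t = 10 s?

On each constant-a segment, Δv = aΔt and Δx = v₀Δt + ½aΔt²; chain segment to segment.
0–5 s: v starts -4 cm/s; Δx = -4·5 + ½·-7·5² = -107.5 cm; v ends -39 cm/s.
5–9 s: v starts -39 cm/s; Δx = -39·4 + ½·8·4² = -92 cm; v ends -7 cm/s.
9–10 s: v starts -7 cm/s; Δx = -7·1 + ½·-7·1² = -10.5 cm; v ends -14 cm/s.
x(10) = -2 + Σ Δx = -212 cm.

-212 cm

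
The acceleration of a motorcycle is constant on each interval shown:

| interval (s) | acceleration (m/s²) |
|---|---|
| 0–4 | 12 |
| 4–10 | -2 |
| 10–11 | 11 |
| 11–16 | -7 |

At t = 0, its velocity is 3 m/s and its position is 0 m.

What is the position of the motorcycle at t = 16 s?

On each constant-a segment, Δv = aΔt and Δx = v₀Δt + ½aΔt²; chain segment to segment.
0–4 s: v starts 3 m/s; Δx = 3·4 + ½·12·4² = 108 m; v ends 51 m/s.
4–10 s: v starts 51 m/s; Δx = 51·6 + ½·-2·6² = 270 m; v ends 39 m/s.
10–11 s: v starts 39 m/s; Δx = 39·1 + ½·11·1² = 44.5 m; v ends 50 m/s.
11–16 s: v starts 50 m/s; Δx = 50·5 + ½·-7·5² = 162.5 m; v ends 15 m/s.
x(16) = 0 + Σ Δx = 585 m.

585 m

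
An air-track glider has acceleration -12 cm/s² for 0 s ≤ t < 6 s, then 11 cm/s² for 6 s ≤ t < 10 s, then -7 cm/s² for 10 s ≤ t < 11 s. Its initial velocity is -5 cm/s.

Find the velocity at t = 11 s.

Δv equals the area under the a-t graph; then v = v₀ + Δv.
0–6 s: -12 × 6 = -72 cm/s
6–10 s: 11 × 4 = 44 cm/s
10–11 s: -7 × 1 = -7 cm/s
Δv = -35 cm/s, so v(11) = -5 + (-35) = -40 cm/s.

-40 cm/s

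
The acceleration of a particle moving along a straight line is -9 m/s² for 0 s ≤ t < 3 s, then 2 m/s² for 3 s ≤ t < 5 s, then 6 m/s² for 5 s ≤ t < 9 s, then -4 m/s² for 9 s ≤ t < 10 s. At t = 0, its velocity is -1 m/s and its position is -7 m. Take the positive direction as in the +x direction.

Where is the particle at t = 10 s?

On each constant-a segment, Δv = aΔt and Δx = v₀Δt + ½aΔt²; chain segment to segment.
0–3 s: v starts -1 m/s; Δx = -1·3 + ½·-9·3² = -43.5 m; v ends -28 m/s.
3–5 s: v starts -28 m/s; Δx = -28·2 + ½·2·2² = -52 m; v ends -24 m/s.
5–9 s: v starts -24 m/s; Δx = -24·4 + ½·6·4² = -48 m; v ends 0 m/s.
9–10 s: v starts 0 m/s; Δx = 0·1 + ½·-4·1² = -2 m; v ends -4 m/s.
x(10) = -7 + Σ Δx = -152.5 m.

-152.5 m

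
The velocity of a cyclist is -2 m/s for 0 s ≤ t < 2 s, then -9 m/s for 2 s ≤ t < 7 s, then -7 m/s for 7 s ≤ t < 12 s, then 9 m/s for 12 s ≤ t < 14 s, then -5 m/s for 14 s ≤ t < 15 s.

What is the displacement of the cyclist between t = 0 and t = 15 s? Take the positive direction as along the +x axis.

-71 m

Net displacement equals the area under the velocity-time graph (areas below the axis count negative).
0–2 s: -2 × 2 = -4 m
2–7 s: -9 × 5 = -45 m
7–12 s: -7 × 5 = -35 m
12–14 s: 9 × 2 = 18 m
14–15 s: -5 × 1 = -5 m
Net displacement = -71 m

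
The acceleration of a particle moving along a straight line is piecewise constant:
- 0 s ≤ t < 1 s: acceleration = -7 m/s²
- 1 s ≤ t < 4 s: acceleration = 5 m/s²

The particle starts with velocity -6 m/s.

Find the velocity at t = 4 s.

Δv equals the area under the a-t graph; then v = v₀ + Δv.
0–1 s: -7 × 1 = -7 m/s
1–4 s: 5 × 3 = 15 m/s
Δv = 8 m/s, so v(4) = -6 + (8) = 2 m/s.

2 m/s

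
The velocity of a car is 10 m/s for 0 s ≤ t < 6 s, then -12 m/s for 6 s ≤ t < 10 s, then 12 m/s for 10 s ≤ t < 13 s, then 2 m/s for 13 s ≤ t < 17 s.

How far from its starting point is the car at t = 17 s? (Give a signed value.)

Displacement is the signed area under the v-t curve.
0–6 s: 10 × 6 = 60 m
6–10 s: -12 × 4 = -48 m
10–13 s: 12 × 3 = 36 m
13–17 s: 2 × 4 = 8 m
Net displacement = 56 m

56 m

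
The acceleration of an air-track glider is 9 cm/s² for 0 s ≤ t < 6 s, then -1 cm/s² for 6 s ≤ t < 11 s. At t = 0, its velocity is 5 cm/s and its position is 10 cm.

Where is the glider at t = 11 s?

On each constant-a segment, Δv = aΔt and Δx = v₀Δt + ½aΔt²; chain segment to segment.
0–6 s: v starts 5 cm/s; Δx = 5·6 + ½·9·6² = 192 cm; v ends 59 cm/s.
6–11 s: v starts 59 cm/s; Δx = 59·5 + ½·-1·5² = 282.5 cm; v ends 54 cm/s.
x(11) = 10 + Σ Δx = 484.5 cm.

484.5 cm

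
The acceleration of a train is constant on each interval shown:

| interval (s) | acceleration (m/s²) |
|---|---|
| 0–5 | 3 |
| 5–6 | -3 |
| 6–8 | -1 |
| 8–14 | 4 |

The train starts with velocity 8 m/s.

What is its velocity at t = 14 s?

42 m/s

Δv equals the area under the a-t graph; then v = v₀ + Δv.
0–5 s: 3 × 5 = 15 m/s
5–6 s: -3 × 1 = -3 m/s
6–8 s: -1 × 2 = -2 m/s
8–14 s: 4 × 6 = 24 m/s
Δv = 34 m/s, so v(14) = 8 + (34) = 42 m/s.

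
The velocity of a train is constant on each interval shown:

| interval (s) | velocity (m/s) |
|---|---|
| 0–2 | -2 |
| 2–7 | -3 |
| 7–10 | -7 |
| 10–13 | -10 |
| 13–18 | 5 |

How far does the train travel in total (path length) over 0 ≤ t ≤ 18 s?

95 m

Distance (not displacement) is the total path length: add the absolute areas under v-t.
0–2 s: |-2| × 2 = 4 m
2–7 s: |-3| × 5 = 15 m
7–10 s: |-7| × 3 = 21 m
10–13 s: |-10| × 3 = 30 m
13–18 s: |5| × 5 = 25 m
Total distance = 95 m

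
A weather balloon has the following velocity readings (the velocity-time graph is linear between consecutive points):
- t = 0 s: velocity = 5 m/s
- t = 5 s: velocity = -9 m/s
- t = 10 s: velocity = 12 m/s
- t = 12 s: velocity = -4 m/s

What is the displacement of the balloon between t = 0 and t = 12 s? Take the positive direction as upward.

5.5 m

Displacement is the signed area under the v-t curve.
0–5 s: ½(5 + -9)(5) = -10 m
5–10 s: ½(-9 + 12)(5) = 7.5 m
10–12 s: ½(12 + -4)(2) = 8 m
Net displacement = 5.5 m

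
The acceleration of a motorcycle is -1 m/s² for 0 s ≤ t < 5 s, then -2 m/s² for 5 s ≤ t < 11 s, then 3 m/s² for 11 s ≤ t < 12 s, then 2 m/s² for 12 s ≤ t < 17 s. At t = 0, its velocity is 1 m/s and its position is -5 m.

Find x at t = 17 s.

On each constant-a segment, Δv = aΔt and Δx = v₀Δt + ½aΔt²; chain segment to segment.
0–5 s: v starts 1 m/s; Δx = 1·5 + ½·-1·5² = -7.5 m; v ends -4 m/s.
5–11 s: v starts -4 m/s; Δx = -4·6 + ½·-2·6² = -60 m; v ends -16 m/s.
11–12 s: v starts -16 m/s; Δx = -16·1 + ½·3·1² = -14.5 m; v ends -13 m/s.
12–17 s: v starts -13 m/s; Δx = -13·5 + ½·2·5² = -40 m; v ends -3 m/s.
x(17) = -5 + Σ Δx = -127 m.

-127 m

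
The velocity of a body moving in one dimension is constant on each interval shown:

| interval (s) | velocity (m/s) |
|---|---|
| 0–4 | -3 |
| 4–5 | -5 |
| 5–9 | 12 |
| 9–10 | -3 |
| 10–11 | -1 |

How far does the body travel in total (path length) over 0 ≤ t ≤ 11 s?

Total distance travelled is ∫|v| dt — sum the magnitudes of each area piece.
0–4 s: |-3| × 4 = 12 m
4–5 s: |-5| × 1 = 5 m
5–9 s: |12| × 4 = 48 m
9–10 s: |-3| × 1 = 3 m
10–11 s: |-1| × 1 = 1 m
Total distance = 69 m

69 m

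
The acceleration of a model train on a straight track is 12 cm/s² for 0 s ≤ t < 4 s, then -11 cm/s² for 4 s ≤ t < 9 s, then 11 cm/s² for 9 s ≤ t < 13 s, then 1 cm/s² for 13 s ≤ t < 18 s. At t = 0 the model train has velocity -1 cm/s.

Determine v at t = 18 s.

41 cm/s

Δv equals the area under the a-t graph; then v = v₀ + Δv.
0–4 s: 12 × 4 = 48 cm/s
4–9 s: -11 × 5 = -55 cm/s
9–13 s: 11 × 4 = 44 cm/s
13–18 s: 1 × 5 = 5 cm/s
Δv = 42 cm/s, so v(18) = -1 + (42) = 41 cm/s.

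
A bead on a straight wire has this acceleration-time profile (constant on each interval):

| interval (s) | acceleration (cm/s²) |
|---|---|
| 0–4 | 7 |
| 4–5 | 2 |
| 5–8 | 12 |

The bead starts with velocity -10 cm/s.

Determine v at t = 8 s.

Δv equals the area under the a-t graph; then v = v₀ + Δv.
0–4 s: 7 × 4 = 28 cm/s
4–5 s: 2 × 1 = 2 cm/s
5–8 s: 12 × 3 = 36 cm/s
Δv = 66 cm/s, so v(8) = -10 + (66) = 56 cm/s.

56 cm/s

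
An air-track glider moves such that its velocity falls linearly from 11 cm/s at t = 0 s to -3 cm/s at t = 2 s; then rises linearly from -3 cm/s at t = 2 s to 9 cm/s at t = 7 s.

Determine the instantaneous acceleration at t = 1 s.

-7 cm/s²

Acceleration is the slope of the v-t graph on 0–2 s: (-3 − 11)/(2 − 0) = -7 cm/s².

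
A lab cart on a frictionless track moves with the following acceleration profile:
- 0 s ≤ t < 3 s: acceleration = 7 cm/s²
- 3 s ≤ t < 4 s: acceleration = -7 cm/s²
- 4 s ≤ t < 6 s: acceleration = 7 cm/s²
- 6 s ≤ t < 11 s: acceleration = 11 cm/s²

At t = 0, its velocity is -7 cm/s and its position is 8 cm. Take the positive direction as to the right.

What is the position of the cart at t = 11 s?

On each constant-a segment, Δv = aΔt and Δx = v₀Δt + ½aΔt²; chain segment to segment.
0–3 s: v starts -7 cm/s; Δx = -7·3 + ½·7·3² = 10.5 cm; v ends 14 cm/s.
3–4 s: v starts 14 cm/s; Δx = 14·1 + ½·-7·1² = 10.5 cm; v ends 7 cm/s.
4–6 s: v starts 7 cm/s; Δx = 7·2 + ½·7·2² = 28 cm; v ends 21 cm/s.
6–11 s: v starts 21 cm/s; Δx = 21·5 + ½·11·5² = 242.5 cm; v ends 76 cm/s.
x(11) = 8 + Σ Δx = 299.5 cm.

299.5 cm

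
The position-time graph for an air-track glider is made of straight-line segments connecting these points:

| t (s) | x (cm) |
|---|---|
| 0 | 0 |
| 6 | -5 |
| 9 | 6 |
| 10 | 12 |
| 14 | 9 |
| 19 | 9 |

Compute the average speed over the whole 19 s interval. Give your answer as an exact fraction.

25/19 cm/s

Average speed = (total path length)/(elapsed time); on a piecewise-linear x-t graph the path length is Σ|Δx|.
0–6 s: |Δx| = |-5 − 0| = 5 cm
6–9 s: |Δx| = |6 − -5| = 11 cm
9–10 s: |Δx| = |12 − 6| = 6 cm
10–14 s: |Δx| = |9 − 12| = 3 cm
14–19 s: |Δx| = |9 − 9| = 0 cm
Total path = 25 cm; average speed = 25/19 = 25/19 cm/s.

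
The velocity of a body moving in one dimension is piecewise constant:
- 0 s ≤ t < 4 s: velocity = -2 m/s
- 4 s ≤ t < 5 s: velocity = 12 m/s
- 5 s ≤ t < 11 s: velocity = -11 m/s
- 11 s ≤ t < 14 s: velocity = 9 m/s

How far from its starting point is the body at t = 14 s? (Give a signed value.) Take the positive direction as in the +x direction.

Net displacement equals the area under the velocity-time graph (areas below the axis count negative).
0–4 s: -2 × 4 = -8 m
4–5 s: 12 × 1 = 12 m
5–11 s: -11 × 6 = -66 m
11–14 s: 9 × 3 = 27 m
Net displacement = -35 m

-35 m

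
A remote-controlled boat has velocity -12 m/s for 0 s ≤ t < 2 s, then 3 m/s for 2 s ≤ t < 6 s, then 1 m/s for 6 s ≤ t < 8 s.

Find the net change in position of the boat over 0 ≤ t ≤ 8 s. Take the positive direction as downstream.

Net displacement equals the area under the velocity-time graph (areas below the axis count negative).
0–2 s: -12 × 2 = -24 m
2–6 s: 3 × 4 = 12 m
6–8 s: 1 × 2 = 2 m
Net displacement = -10 m

-10 m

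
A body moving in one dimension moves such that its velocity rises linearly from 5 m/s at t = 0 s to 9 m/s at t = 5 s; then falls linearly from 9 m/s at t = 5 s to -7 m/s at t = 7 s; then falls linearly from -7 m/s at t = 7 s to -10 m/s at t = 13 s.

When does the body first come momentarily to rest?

t = 6.125 s

v changes sign on 5–7 s (from 9 to -7); the graph is linear there, so v = 0 at t = 5 + (-9)·(7 − 5)/(-7 − 9) = 6.125 s.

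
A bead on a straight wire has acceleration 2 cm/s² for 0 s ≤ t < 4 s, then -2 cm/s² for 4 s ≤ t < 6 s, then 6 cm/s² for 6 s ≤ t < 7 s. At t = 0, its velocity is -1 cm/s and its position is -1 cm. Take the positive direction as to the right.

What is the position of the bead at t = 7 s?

27 cm

On each constant-a segment, Δv = aΔt and Δx = v₀Δt + ½aΔt²; chain segment to segment.
0–4 s: v starts -1 cm/s; Δx = -1·4 + ½·2·4² = 12 cm; v ends 7 cm/s.
4–6 s: v starts 7 cm/s; Δx = 7·2 + ½·-2·2² = 10 cm; v ends 3 cm/s.
6–7 s: v starts 3 cm/s; Δx = 3·1 + ½·6·1² = 6 cm; v ends 9 cm/s.
x(7) = -1 + Σ Δx = 27 cm.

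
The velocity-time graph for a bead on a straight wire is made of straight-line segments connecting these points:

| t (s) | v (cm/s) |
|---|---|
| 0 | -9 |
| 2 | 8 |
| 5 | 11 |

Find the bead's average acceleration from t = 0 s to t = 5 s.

4 cm/s²

Average acceleration = Δv/Δt = (11 − -9)/(5 − 0) = 4 cm/s².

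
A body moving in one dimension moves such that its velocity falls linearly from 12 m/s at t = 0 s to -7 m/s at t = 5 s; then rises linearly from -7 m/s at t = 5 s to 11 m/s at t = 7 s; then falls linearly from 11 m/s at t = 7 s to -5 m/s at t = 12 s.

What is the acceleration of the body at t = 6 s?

Acceleration is the slope of the v-t graph on 5–7 s: (11 − -7)/(7 − 5) = 9 m/s².

9 m/s²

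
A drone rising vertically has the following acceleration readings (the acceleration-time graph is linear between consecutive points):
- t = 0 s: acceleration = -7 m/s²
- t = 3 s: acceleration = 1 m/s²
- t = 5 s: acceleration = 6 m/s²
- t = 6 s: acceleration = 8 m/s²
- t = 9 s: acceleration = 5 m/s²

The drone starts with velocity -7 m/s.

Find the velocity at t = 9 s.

Δv equals the area under the a-t graph; then v = v₀ + Δv.
0–3 s: ½(-7 + 1)(3) = -9 m/s
3–5 s: ½(1 + 6)(2) = 7 m/s
5–6 s: ½(6 + 8)(1) = 7 m/s
6–9 s: ½(8 + 5)(3) = 19.5 m/s
Δv = 24.5 m/s, so v(9) = -7 + (24.5) = 17.5 m/s.

17.5 m/s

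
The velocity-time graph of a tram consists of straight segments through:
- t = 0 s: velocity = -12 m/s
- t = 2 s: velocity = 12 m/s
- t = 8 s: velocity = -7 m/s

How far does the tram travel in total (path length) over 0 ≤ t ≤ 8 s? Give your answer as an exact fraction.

807/19 m

Total distance travelled is ∫|v| dt — sum the magnitudes of each area piece.
0–2 s: v = 0 at t = 1 s; triangle areas 6 + 6 = 12 m
2–8 s: v = 0 at t = 110/19 s; triangle areas 432/19 + 147/19 = 579/19 m
Total distance = 807/19 m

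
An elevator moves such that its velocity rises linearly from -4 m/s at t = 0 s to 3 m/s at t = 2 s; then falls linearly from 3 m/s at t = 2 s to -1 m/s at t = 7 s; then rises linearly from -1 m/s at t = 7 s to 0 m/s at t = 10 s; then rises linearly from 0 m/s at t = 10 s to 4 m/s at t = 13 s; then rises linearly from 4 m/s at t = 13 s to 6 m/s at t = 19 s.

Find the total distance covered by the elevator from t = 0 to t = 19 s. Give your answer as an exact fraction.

1325/28 m

Distance (not displacement) is the total path length: add the absolute areas under v-t.
0–2 s: v = 0 at t = 8/7 s; triangle areas 16/7 + 9/7 = 25/7 m
2–7 s: v = 0 at t = 5.75 s; triangle areas 5.625 + 0.625 = 6.25 m
7–10 s: |½(-1 + 0)(3)| = 1.5 m
10–13 s: |½(0 + 4)(3)| = 6 m
13–19 s: |½(4 + 6)(6)| = 30 m
Total distance = 1325/28 m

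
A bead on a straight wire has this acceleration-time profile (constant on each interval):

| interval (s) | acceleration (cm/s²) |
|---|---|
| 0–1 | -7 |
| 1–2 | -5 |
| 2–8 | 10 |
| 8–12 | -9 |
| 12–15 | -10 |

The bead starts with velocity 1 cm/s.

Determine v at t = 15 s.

Δv equals the area under the a-t graph; then v = v₀ + Δv.
0–1 s: -7 × 1 = -7 cm/s
1–2 s: -5 × 1 = -5 cm/s
2–8 s: 10 × 6 = 60 cm/s
8–12 s: -9 × 4 = -36 cm/s
12–15 s: -10 × 3 = -30 cm/s
Δv = -18 cm/s, so v(15) = 1 + (-18) = -17 cm/s.

-17 cm/s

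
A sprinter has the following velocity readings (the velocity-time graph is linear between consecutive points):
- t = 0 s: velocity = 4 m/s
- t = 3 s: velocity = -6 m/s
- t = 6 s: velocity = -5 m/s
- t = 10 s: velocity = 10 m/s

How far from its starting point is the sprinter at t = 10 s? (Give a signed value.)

-9.5 m

Displacement is the signed area under the v-t curve.
0–3 s: ½(4 + -6)(3) = -3 m
3–6 s: ½(-6 + -5)(3) = -16.5 m
6–10 s: ½(-5 + 10)(4) = 10 m
Net displacement = -9.5 m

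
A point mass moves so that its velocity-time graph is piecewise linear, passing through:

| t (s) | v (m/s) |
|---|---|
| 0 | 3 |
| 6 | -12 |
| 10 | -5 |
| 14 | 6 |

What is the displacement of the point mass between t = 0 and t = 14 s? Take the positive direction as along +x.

-59 m

Net displacement equals the area under the velocity-time graph (areas below the axis count negative).
0–6 s: ½(3 + -12)(6) = -27 m
6–10 s: ½(-12 + -5)(4) = -34 m
10–14 s: ½(-5 + 6)(4) = 2 m
Net displacement = -59 m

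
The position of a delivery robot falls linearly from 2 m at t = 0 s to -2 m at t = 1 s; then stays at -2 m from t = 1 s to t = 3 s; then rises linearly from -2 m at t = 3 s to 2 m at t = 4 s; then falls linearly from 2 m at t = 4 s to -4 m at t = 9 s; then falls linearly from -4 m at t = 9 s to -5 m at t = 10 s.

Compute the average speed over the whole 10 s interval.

Average speed = (total path length)/(elapsed time); on a piecewise-linear x-t graph the path length is Σ|Δx|.
0–1 s: |Δx| = |-2 − 2| = 4 m
1–3 s: |Δx| = |-2 − -2| = 0 m
3–4 s: |Δx| = |2 − -2| = 4 m
4–9 s: |Δx| = |-4 − 2| = 6 m
9–10 s: |Δx| = |-5 − -4| = 1 m
Total path = 15 m; average speed = 15/10 = 1.5 m/s.

1.5 m/s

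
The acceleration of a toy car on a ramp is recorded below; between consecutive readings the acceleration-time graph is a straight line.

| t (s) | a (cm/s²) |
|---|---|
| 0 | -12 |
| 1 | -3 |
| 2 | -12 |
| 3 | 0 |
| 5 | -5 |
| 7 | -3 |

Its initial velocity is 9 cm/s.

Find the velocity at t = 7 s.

-25 cm/s

Δv equals the area under the a-t graph; then v = v₀ + Δv.
0–1 s: ½(-12 + -3)(1) = -7.5 cm/s
1–2 s: ½(-3 + -12)(1) = -7.5 cm/s
2–3 s: ½(-12 + 0)(1) = -6 cm/s
3–5 s: ½(0 + -5)(2) = -5 cm/s
5–7 s: ½(-5 + -3)(2) = -8 cm/s
Δv = -34 cm/s, so v(7) = 9 + (-34) = -25 cm/s.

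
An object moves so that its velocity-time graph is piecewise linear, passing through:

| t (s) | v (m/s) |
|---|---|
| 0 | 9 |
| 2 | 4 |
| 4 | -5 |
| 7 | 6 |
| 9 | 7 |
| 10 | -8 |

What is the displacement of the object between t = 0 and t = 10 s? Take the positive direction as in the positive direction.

26 m

Net displacement equals the area under the velocity-time graph (areas below the axis count negative).
0–2 s: ½(9 + 4)(2) = 13 m
2–4 s: ½(4 + -5)(2) = -1 m
4–7 s: ½(-5 + 6)(3) = 1.5 m
7–9 s: ½(6 + 7)(2) = 13 m
9–10 s: ½(7 + -8)(1) = -0.5 m
Net displacement = 26 m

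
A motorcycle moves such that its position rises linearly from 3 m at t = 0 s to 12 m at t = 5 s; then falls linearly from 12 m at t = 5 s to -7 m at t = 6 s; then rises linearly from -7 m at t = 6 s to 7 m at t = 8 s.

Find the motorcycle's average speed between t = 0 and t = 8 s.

5.25 m/s

Average speed = (total path length)/(elapsed time); on a piecewise-linear x-t graph the path length is Σ|Δx|.
0–5 s: |Δx| = |12 − 3| = 9 m
5–6 s: |Δx| = |-7 − 12| = 19 m
6–8 s: |Δx| = |7 − -7| = 14 m
Total path = 42 m; average speed = 42/8 = 5.25 m/s.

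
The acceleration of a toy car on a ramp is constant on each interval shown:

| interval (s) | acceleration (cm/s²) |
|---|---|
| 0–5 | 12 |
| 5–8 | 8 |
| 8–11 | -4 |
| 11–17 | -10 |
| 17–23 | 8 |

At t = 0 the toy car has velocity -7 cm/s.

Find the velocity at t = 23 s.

Δv equals the area under the a-t graph; then v = v₀ + Δv.
0–5 s: 12 × 5 = 60 cm/s
5–8 s: 8 × 3 = 24 cm/s
8–11 s: -4 × 3 = -12 cm/s
11–17 s: -10 × 6 = -60 cm/s
17–23 s: 8 × 6 = 48 cm/s
Δv = 60 cm/s, so v(23) = -7 + (60) = 53 cm/s.

53 cm/s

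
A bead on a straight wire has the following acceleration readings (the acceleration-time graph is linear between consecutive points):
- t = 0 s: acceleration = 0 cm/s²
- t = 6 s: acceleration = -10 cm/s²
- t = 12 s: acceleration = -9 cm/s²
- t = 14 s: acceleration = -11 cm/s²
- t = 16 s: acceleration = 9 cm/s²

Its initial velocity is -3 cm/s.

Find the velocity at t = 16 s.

Δv equals the area under the a-t graph; then v = v₀ + Δv.
0–6 s: ½(0 + -10)(6) = -30 cm/s
6–12 s: ½(-10 + -9)(6) = -57 cm/s
12–14 s: ½(-9 + -11)(2) = -20 cm/s
14–16 s: ½(-11 + 9)(2) = -2 cm/s
Δv = -109 cm/s, so v(16) = -3 + (-109) = -112 cm/s.

-112 cm/s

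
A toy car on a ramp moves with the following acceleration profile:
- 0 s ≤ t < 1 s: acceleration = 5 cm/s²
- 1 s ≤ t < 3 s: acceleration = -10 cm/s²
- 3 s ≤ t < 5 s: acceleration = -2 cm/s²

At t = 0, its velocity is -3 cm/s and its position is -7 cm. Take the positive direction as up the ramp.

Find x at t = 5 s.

On each constant-a segment, Δv = aΔt and Δx = v₀Δt + ½aΔt²; chain segment to segment.
0–1 s: v starts -3 cm/s; Δx = -3·1 + ½·5·1² = -0.5 cm; v ends 2 cm/s.
1–3 s: v starts 2 cm/s; Δx = 2·2 + ½·-10·2² = -16 cm; v ends -18 cm/s.
3–5 s: v starts -18 cm/s; Δx = -18·2 + ½·-2·2² = -40 cm; v ends -22 cm/s.
x(5) = -7 + Σ Δx = -63.5 cm.

-63.5 cm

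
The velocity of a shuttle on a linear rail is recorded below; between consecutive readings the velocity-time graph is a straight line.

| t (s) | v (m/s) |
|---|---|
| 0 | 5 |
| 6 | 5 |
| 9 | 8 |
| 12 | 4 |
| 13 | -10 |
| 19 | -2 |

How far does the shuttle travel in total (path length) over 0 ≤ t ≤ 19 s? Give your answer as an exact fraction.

1507/14 m

Total distance travelled is ∫|v| dt — sum the magnitudes of each area piece.
0–6 s: |5| × 6 = 30 m
6–9 s: |½(5 + 8)(3)| = 19.5 m
9–12 s: |½(8 + 4)(3)| = 18 m
12–13 s: v = 0 at t = 86/7 s; triangle areas 4/7 + 25/7 = 29/7 m
13–19 s: |½(-10 + -2)(6)| = 36 m
Total distance = 1507/14 m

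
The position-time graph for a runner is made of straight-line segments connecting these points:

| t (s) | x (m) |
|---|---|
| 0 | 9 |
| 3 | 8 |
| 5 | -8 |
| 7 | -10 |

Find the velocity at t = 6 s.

Velocity is the slope of the x-t graph on 5–7 s: (-10 − -8)/(7 − 5) = -1 m/s.

-1 m/s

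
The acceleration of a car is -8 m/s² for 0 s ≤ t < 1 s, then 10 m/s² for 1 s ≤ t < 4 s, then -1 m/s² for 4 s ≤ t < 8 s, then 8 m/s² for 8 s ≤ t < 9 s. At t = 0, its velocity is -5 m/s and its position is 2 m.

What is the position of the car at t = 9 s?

76 m

On each constant-a segment, Δv = aΔt and Δx = v₀Δt + ½aΔt²; chain segment to segment.
0–1 s: v starts -5 m/s; Δx = -5·1 + ½·-8·1² = -9 m; v ends -13 m/s.
1–4 s: v starts -13 m/s; Δx = -13·3 + ½·10·3² = 6 m; v ends 17 m/s.
4–8 s: v starts 17 m/s; Δx = 17·4 + ½·-1·4² = 60 m; v ends 13 m/s.
8–9 s: v starts 13 m/s; Δx = 13·1 + ½·8·1² = 17 m; v ends 21 m/s.
x(9) = 2 + Σ Δx = 76 m.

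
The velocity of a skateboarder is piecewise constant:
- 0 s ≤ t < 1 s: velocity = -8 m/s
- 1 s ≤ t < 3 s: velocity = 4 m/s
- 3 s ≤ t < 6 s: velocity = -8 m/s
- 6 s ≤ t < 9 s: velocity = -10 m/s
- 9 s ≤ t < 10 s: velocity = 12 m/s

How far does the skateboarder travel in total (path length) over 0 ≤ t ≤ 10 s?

Total distance travelled is ∫|v| dt — sum the magnitudes of each area piece.
0–1 s: |-8| × 1 = 8 m
1–3 s: |4| × 2 = 8 m
3–6 s: |-8| × 3 = 24 m
6–9 s: |-10| × 3 = 30 m
9–10 s: |12| × 1 = 12 m
Total distance = 82 m

82 m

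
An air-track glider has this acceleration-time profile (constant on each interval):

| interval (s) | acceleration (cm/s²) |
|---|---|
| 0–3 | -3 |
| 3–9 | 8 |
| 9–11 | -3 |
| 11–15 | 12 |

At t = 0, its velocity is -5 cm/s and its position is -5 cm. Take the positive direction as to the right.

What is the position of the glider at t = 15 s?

On each constant-a segment, Δv = aΔt and Δx = v₀Δt + ½aΔt²; chain segment to segment.
0–3 s: v starts -5 cm/s; Δx = -5·3 + ½·-3·3² = -28.5 cm; v ends -14 cm/s.
3–9 s: v starts -14 cm/s; Δx = -14·6 + ½·8·6² = 60 cm; v ends 34 cm/s.
9–11 s: v starts 34 cm/s; Δx = 34·2 + ½·-3·2² = 62 cm; v ends 28 cm/s.
11–15 s: v starts 28 cm/s; Δx = 28·4 + ½·12·4² = 208 cm; v ends 76 cm/s.
x(15) = -5 + Σ Δx = 296.5 cm.

296.5 cm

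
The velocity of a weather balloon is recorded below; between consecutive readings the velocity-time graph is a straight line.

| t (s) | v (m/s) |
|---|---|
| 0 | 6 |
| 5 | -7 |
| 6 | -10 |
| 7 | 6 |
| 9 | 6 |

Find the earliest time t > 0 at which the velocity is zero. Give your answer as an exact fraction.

t = 30/13 s

v changes sign on 0–5 s (from 6 to -7); the graph is linear there, so v = 0 at t = 0 + (-6)·(5 − 0)/(-7 − 6) = 30/13 s.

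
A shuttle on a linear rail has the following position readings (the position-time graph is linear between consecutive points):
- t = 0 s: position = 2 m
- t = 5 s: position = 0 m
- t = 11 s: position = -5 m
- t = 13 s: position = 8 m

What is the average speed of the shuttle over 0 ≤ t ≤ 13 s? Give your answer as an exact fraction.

20/13 m/s

Average speed = (total path length)/(elapsed time); on a piecewise-linear x-t graph the path length is Σ|Δx|.
0–5 s: |Δx| = |0 − 2| = 2 m
5–11 s: |Δx| = |-5 − 0| = 5 m
11–13 s: |Δx| = |8 − -5| = 13 m
Total path = 20 m; average speed = 20/13 = 20/13 m/s.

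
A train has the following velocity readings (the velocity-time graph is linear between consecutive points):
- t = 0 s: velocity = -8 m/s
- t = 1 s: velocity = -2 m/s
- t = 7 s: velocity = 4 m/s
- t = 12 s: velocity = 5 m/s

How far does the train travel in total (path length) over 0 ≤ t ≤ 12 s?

37.5 m

Distance (not displacement) is the total path length: add the absolute areas under v-t.
0–1 s: |½(-8 + -2)(1)| = 5 m
1–7 s: v = 0 at t = 3 s; triangle areas 2 + 8 = 10 m
7–12 s: |½(4 + 5)(5)| = 22.5 m
Total distance = 37.5 m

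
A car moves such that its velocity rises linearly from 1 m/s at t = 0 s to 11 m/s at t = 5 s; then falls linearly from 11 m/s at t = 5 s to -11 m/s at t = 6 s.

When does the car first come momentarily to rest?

v changes sign on 5–6 s (from 11 to -11); the graph is linear there, so v = 0 at t = 5 + (-11)·(6 − 5)/(-11 − 11) = 5.5 s.

t = 5.5 s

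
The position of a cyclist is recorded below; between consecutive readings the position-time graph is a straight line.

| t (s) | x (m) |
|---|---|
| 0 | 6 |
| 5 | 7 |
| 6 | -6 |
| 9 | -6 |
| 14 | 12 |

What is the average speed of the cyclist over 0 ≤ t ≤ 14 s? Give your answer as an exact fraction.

16/7 m/s

Average speed = (total path length)/(elapsed time); on a piecewise-linear x-t graph the path length is Σ|Δx|.
0–5 s: |Δx| = |7 − 6| = 1 m
5–6 s: |Δx| = |-6 − 7| = 13 m
6–9 s: |Δx| = |-6 − -6| = 0 m
9–14 s: |Δx| = |12 − -6| = 18 m
Total path = 32 m; average speed = 32/14 = 16/7 m/s.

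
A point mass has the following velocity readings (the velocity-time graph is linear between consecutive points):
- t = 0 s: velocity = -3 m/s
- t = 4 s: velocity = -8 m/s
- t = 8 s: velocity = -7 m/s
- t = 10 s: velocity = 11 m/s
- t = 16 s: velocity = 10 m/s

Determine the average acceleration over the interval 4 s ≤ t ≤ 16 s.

Average acceleration = Δv/Δt = (10 − -8)/(16 − 4) = 1.5 m/s².

1.5 m/s²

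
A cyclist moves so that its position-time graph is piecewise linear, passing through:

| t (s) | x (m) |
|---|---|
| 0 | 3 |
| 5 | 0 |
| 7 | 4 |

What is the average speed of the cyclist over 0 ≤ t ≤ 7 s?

Average speed = (total path length)/(elapsed time); on a piecewise-linear x-t graph the path length is Σ|Δx|.
0–5 s: |Δx| = |0 − 3| = 3 m
5–7 s: |Δx| = |4 − 0| = 4 m
Total path = 7 m; average speed = 7/7 = 1 m/s.

1 m/s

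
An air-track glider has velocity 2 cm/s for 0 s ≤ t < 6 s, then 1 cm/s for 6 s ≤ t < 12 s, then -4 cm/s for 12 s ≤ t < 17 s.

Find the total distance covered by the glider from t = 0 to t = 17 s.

Distance (not displacement) is the total path length: add the absolute areas under v-t.
0–6 s: |2| × 6 = 12 cm
6–12 s: |1| × 6 = 6 cm
12–17 s: |-4| × 5 = 20 cm
Total distance = 38 cm

38 cm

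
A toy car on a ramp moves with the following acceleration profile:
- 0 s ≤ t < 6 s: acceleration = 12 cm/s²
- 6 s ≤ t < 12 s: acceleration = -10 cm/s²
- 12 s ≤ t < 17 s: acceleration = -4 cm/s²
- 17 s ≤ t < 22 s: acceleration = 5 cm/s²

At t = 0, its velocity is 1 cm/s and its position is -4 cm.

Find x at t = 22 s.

On each constant-a segment, Δv = aΔt and Δx = v₀Δt + ½aΔt²; chain segment to segment.
0–6 s: v starts 1 cm/s; Δx = 1·6 + ½·12·6² = 222 cm; v ends 73 cm/s.
6–12 s: v starts 73 cm/s; Δx = 73·6 + ½·-10·6² = 258 cm; v ends 13 cm/s.
12–17 s: v starts 13 cm/s; Δx = 13·5 + ½·-4·5² = 15 cm; v ends -7 cm/s.
17–22 s: v starts -7 cm/s; Δx = -7·5 + ½·5·5² = 27.5 cm; v ends 18 cm/s.
x(22) = -4 + Σ Δx = 518.5 cm.

518.5 cm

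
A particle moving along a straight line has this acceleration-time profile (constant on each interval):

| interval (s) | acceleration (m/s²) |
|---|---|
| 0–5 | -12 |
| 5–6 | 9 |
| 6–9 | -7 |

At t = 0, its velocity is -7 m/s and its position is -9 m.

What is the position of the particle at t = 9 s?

On each constant-a segment, Δv = aΔt and Δx = v₀Δt + ½aΔt²; chain segment to segment.
0–5 s: v starts -7 m/s; Δx = -7·5 + ½·-12·5² = -185 m; v ends -67 m/s.
5–6 s: v starts -67 m/s; Δx = -67·1 + ½·9·1² = -62.5 m; v ends -58 m/s.
6–9 s: v starts -58 m/s; Δx = -58·3 + ½·-7·3² = -205.5 m; v ends -79 m/s.
x(9) = -9 + Σ Δx = -462 m.

-462 m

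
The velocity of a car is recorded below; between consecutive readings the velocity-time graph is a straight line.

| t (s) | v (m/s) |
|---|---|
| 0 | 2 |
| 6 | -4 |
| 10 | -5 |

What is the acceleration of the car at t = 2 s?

-1 m/s²

Acceleration is the slope of the v-t graph on 0–6 s: (-4 − 2)/(6 − 0) = -1 m/s².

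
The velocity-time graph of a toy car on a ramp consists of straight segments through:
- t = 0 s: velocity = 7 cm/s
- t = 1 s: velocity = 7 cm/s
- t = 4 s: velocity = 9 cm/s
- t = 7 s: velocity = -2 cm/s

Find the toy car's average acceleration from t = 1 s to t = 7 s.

-1.5 cm/s²

Average acceleration = Δv/Δt = (-2 − 7)/(7 − 1) = -1.5 cm/s².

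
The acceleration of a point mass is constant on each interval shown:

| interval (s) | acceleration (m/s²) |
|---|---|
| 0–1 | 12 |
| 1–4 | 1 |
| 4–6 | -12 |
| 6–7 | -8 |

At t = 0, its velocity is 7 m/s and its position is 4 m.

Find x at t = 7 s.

On each constant-a segment, Δv = aΔt and Δx = v₀Δt + ½aΔt²; chain segment to segment.
0–1 s: v starts 7 m/s; Δx = 7·1 + ½·12·1² = 13 m; v ends 19 m/s.
1–4 s: v starts 19 m/s; Δx = 19·3 + ½·1·3² = 61.5 m; v ends 22 m/s.
4–6 s: v starts 22 m/s; Δx = 22·2 + ½·-12·2² = 20 m; v ends -2 m/s.
6–7 s: v starts -2 m/s; Δx = -2·1 + ½·-8·1² = -6 m; v ends -10 m/s.
x(7) = 4 + Σ Δx = 92.5 m.

92.5 m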